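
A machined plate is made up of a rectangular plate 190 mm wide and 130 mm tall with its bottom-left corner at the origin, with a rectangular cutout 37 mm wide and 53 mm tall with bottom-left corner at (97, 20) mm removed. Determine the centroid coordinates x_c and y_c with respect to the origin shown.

x_c = 93.23 mm, y_c = 66.60 mm

Part | A | x̄ᵢ | ȳᵢ | A·x̄ᵢ | A·ȳᵢ
plate | 24700.00 | 95.00 | 65.00 | 2346500.00 | 1605500.00
hole | -1961.00 | 115.50 | 46.50 | -226495.50 | -91186.50
Σ | 22739.00 |  |  | 2120004.50 | 1514313.50
x_c = 2120004.50 / 22739.00 = 93.23 mm
y_c = 1514313.50 / 22739.00 = 66.60 mm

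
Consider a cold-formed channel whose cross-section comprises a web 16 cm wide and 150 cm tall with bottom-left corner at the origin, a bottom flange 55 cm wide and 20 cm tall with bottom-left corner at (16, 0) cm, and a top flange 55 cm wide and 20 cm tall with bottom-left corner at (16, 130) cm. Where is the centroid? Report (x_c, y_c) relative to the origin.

web: A = 16 × 150 = 2400.00, centroid at (8.00, 75.00).
bottom flange: A = 55 × 20 = 1100.00, centroid at (43.50, 10.00).
top flange: A = 55 × 20 = 1100.00, centroid at (43.50, 140.00).
ΣA = 4600.00 cm²
ΣAx_c = (2400.00)(8.00) + (1100.00)(43.50) + (1100.00)(43.50) = 114900.00 cm³
ΣAy_c = (2400.00)(75.00) + (1100.00)(10.00) + (1100.00)(140.00) = 345000.00 cm³
x_c = 114900.00 / 4600.00 = 24.98 cm
y_c = 345000.00 / 4600.00 = 75.00 cm

x_c = 24.98 cm, y_c = 75.00 cm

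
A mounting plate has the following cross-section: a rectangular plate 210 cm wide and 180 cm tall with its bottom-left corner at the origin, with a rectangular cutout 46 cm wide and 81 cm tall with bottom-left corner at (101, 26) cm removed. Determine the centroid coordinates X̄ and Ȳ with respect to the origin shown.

X̄ = 102.92 cm, Ȳ = 92.57 cm

plate: A = 210 × 180 = 37800.00, centroid at (105.00, 90.00).
hole: A = −(46 × 81) = -3726.00, centroid at (124.00, 66.50).
ΣA = 34074.00 cm²
ΣAX̄ = (37800.00)(105.00) + (-3726.00)(124.00) = 3506976.00 cm³
ΣAȲ = (37800.00)(90.00) + (-3726.00)(66.50) = 3154221.00 cm³
X̄ = 3506976.00 / 34074.00 = 102.92 cm
Ȳ = 3154221.00 / 34074.00 = 92.57 cm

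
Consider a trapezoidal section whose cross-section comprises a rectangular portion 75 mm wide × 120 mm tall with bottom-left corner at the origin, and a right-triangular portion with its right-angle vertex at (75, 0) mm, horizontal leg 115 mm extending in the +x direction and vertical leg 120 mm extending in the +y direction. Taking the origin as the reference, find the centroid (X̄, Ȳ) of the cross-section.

rectangular portion: A = 75 × 120 = 9000.00, centroid at (37.50, 60.00).
triangular portion: A = ½·115·120 = 6900.00, centroid at (113.33, 40.00).
ΣA = 15900.00 mm², ΣAX̄ = 1119500.00 mm³, ΣAȲ = 816000.00 mm³.
X̄ = 1119500.00/15900.00 = 70.41 mm; Ȳ = 816000.00/15900.00 = 51.32 mm.

X̄ = 70.41 mm, Ȳ = 51.32 mm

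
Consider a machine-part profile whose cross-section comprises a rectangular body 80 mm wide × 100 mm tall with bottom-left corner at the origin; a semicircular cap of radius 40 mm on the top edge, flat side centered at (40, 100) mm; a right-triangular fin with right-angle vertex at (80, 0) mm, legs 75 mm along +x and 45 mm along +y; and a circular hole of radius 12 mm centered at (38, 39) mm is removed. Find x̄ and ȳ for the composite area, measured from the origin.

x̄ = 49.41 mm, ȳ = 59.72 mm

Part | A | x̄ᵢ | ȳᵢ | A·x̄ᵢ | A·ȳᵢ
rectangular body | 8000.00 | 40.00 | 50.00 | 320000.00 | 400000.00
semicircular top | 2513.27 | 40.00 | 116.98 | 100530.96 | 293994.08
triangular fin | 1687.50 | 105.00 | 15.00 | 177187.50 | 25312.50
hole | -452.39 | 38.00 | 39.00 | -17190.80 | -17643.18
Σ | 11748.38 |  |  | 580527.67 | 701663.39
x̄ = 580527.67 / 11748.38 = 49.41 mm
ȳ = 701663.39 / 11748.38 = 59.72 mm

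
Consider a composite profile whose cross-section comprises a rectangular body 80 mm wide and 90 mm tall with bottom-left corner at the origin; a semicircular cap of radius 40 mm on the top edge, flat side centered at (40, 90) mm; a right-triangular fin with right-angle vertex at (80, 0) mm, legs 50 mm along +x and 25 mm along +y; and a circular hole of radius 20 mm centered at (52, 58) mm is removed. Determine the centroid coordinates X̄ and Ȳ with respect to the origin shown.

X̄ = 42.24 mm, Ȳ = 57.83 mm

Part | A | x̄ᵢ | ȳᵢ | A·x̄ᵢ | A·ȳᵢ
rectangular body | 7200.00 | 40.00 | 45.00 | 288000.00 | 324000.00
semicircular top | 2513.27 | 40.00 | 106.98 | 100530.96 | 268861.34
triangular fin | 625.00 | 96.67 | 8.33 | 60416.67 | 5208.33
hole | -1256.64 | 52.00 | 58.00 | -65345.13 | -72884.95
Σ | 9081.64 |  |  | 383602.50 | 525184.72
X̄ = 383602.50 / 9081.64 = 42.24 mm
Ȳ = 525184.72 / 9081.64 = 57.83 mm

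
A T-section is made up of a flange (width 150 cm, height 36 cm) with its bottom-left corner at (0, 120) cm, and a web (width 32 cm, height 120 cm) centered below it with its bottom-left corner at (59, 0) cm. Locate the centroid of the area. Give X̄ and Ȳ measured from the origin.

X̄ = 75.00 cm, Ȳ = 105.58 cm

web: A = 32 × 120 = 3840.00, centroid at (75.00, 60.00).
flange: A = 150 × 36 = 5400.00, centroid at (75.00, 138.00).
ΣA = 9240.00 cm²
ΣAX̄ = (3840.00)(75.00) + (5400.00)(75.00) = 693000.00 cm³
ΣAȲ = (3840.00)(60.00) + (5400.00)(138.00) = 975600.00 cm³
X̄ = 693000.00 / 9240.00 = 75.00 cm
Ȳ = 975600.00 / 9240.00 = 105.58 cm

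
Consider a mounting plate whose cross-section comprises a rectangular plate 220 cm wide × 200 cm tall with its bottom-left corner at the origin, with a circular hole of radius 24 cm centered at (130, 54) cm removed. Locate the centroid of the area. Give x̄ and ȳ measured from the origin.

plate: A = 220 × 200 = 44000.00, centroid at (110.00, 100.00).
hole: A = −π·24² = -1809.56, centroid at (130.00, 54.00).
ΣA = 42190.44 cm²
ΣAx̄ = (44000.00)(110.00) + (-1809.56)(130.00) = 4604757.54 cm³
ΣAȳ = (44000.00)(100.00) + (-1809.56)(54.00) = 4302283.90 cm³
x̄ = 4604757.54 / 42190.44 = 109.14 cm
ȳ = 4302283.90 / 42190.44 = 101.97 cm

x̄ = 109.14 cm, ȳ = 101.97 cm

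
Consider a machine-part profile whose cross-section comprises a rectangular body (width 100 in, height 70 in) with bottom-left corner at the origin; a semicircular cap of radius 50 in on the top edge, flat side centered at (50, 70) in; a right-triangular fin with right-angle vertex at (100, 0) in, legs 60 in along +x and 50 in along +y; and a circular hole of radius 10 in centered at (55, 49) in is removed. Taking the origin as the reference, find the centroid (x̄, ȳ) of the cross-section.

x̄ = 58.54 in, ȳ = 50.59 in

rectangular body: A = 100 × 70 = 7000.00, centroid at (50.00, 35.00).
semicircular top: A = ½π·50² = 3926.99, centroid at (50.00, 91.22).
triangular fin: A = ½·60·50 = 1500.00, centroid at (120.00, 16.67).
hole: A = −π·10² = -314.16, centroid at (55.00, 49.00).
ΣA = 12112.83 in²
ΣAx̄ = (7000.00)(50.00) + (3926.99)(50.00) + (1500.00)(120.00) + (-314.16)(55.00) = 709070.78 in³
ΣAȳ = (7000.00)(35.00) + (3926.99)(91.22) + (1500.00)(16.67) + (-314.16)(49.00) = 612828.89 in³
x̄ = 709070.78 / 12112.83 = 58.54 in
ȳ = 612828.89 / 12112.83 = 50.59 in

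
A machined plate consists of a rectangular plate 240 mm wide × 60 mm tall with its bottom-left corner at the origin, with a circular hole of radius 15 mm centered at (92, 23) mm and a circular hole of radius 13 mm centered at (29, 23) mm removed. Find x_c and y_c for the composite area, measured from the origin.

x_c = 125.17 mm, y_c = 30.66 mm

Part | A | x̄ᵢ | ȳᵢ | A·x̄ᵢ | A·ȳᵢ
plate | 14400.00 | 120.00 | 30.00 | 1728000.00 | 432000.00
hole 1 | -706.86 | 92.00 | 23.00 | -65030.97 | -16257.74
hole 2 | -530.93 | 29.00 | 23.00 | -15396.95 | -12211.37
Σ | 13162.21 |  |  | 1647572.09 | 403530.89
x_c = 1647572.09 / 13162.21 = 125.17 mm
y_c = 403530.89 / 13162.21 = 30.66 mm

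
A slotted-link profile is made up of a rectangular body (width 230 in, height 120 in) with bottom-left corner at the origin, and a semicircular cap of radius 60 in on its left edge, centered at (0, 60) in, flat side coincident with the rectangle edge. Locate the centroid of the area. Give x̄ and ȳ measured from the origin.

x̄ = 91.11 in, ȳ = 60.00 in

rectangular body: A = 230 × 120 = 27600.00, centroid at (115.00, 60.00).
semicircular end: A = ½π·60² = 5654.87, centroid at (-25.46, 60.00).
ΣA = 33254.87 in², ΣAx̄ = 3030000.00 in³, ΣAȳ = 1995292.01 in³.
x̄ = 3030000.00/33254.87 = 91.11 in; ȳ = 1995292.01/33254.87 = 60.00 in.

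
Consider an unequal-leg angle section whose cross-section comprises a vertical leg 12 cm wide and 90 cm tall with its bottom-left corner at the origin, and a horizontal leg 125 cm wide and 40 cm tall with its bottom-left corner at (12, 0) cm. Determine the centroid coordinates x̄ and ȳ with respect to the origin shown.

x̄ = 62.33 cm, ȳ = 24.44 cm

vertical leg: A = 12 × 90 = 1080.00, centroid at (6.00, 45.00).
horizontal leg: A = 125 × 40 = 5000.00, centroid at (74.50, 20.00).
ΣA = 6080.00 cm²
ΣAx̄ = (1080.00)(6.00) + (5000.00)(74.50) = 378980.00 cm³
ΣAȳ = (1080.00)(45.00) + (5000.00)(20.00) = 148600.00 cm³
x̄ = 378980.00 / 6080.00 = 62.33 cm
ȳ = 148600.00 / 6080.00 = 24.44 cm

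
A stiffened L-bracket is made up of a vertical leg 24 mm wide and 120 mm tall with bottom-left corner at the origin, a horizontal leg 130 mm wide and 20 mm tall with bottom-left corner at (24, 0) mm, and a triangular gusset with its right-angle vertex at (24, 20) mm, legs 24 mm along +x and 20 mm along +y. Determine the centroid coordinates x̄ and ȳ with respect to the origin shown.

x̄ = 47.84 mm, ȳ = 35.87 mm

vertical leg: A = 24 × 120 = 2880.00, centroid at (12.00, 60.00).
horizontal leg: A = 130 × 20 = 2600.00, centroid at (89.00, 10.00).
gusset: A = ½·24·20 = 240.00, centroid at (32.00, 26.67).
ΣA = 5720.00 mm², ΣAx̄ = 273640.00 mm³, ΣAȳ = 205200.00 mm³.
x̄ = 273640.00/5720.00 = 47.84 mm; ȳ = 205200.00/5720.00 = 35.87 mm.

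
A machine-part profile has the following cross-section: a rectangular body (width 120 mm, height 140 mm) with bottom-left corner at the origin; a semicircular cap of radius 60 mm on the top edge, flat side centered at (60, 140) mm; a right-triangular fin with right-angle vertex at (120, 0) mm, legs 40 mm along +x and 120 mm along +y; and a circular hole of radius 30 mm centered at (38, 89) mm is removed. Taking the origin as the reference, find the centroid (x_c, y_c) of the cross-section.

rectangular body: A = 120 × 140 = 16800.00, centroid at (60.00, 70.00).
semicircular top: A = ½π·60² = 5654.87, centroid at (60.00, 165.46).
triangular fin: A = ½·40·120 = 2400.00, centroid at (133.33, 40.00).
hole: A = −π·30² = -2827.43, centroid at (38.00, 89.00).
ΣA = 22027.43 mm², ΣAx_c = 1559849.54 mm³, ΣAy_c = 1956039.78 mm³.
x_c = 1559849.54/22027.43 = 70.81 mm; y_c = 1956039.78/22027.43 = 88.80 mm.

x_c = 70.81 mm, y_c = 88.80 mm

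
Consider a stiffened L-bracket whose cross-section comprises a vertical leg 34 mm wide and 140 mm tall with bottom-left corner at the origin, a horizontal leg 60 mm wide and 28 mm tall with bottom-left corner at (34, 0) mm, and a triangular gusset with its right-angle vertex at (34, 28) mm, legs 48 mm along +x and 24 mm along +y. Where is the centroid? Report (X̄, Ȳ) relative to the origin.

X̄ = 30.96 mm, Ȳ = 53.80 mm

Part | A | x̄ᵢ | ȳᵢ | A·x̄ᵢ | A·ȳᵢ
vertical leg | 4760.00 | 17.00 | 70.00 | 80920.00 | 333200.00
horizontal leg | 1680.00 | 64.00 | 14.00 | 107520.00 | 23520.00
gusset | 576.00 | 50.00 | 36.00 | 28800.00 | 20736.00
Σ | 7016.00 |  |  | 217240.00 | 377456.00
X̄ = 217240.00 / 7016.00 = 30.96 mm
Ȳ = 377456.00 / 7016.00 = 53.80 mm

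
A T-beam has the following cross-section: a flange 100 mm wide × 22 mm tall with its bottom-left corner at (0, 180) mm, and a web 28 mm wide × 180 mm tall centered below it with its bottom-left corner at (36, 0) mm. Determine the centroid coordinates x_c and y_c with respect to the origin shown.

web: A = 28 × 180 = 5040.00, centroid at (50.00, 90.00).
flange: A = 100 × 22 = 2200.00, centroid at (50.00, 191.00).
ΣA = 7240.00 mm², ΣAx_c = 362000.00 mm³, ΣAy_c = 873800.00 mm³.
x_c = 362000.00/7240.00 = 50.00 mm; y_c = 873800.00/7240.00 = 120.69 mm.

x_c = 50.00 mm, y_c = 120.69 mm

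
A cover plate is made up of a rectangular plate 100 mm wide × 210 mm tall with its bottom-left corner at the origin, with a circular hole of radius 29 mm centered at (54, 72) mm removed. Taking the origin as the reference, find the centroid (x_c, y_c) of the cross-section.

plate: A = 100 × 210 = 21000.00, centroid at (50.00, 105.00).
hole: A = −π·29² = -2642.08, centroid at (54.00, 72.00).
ΣA = 18357.92 mm²
ΣAx_c = (21000.00)(50.00) + (-2642.08)(54.00) = 907327.71 mm³
ΣAy_c = (21000.00)(105.00) + (-2642.08)(72.00) = 2014770.28 mm³
x_c = 907327.71 / 18357.92 = 49.42 mm
y_c = 2014770.28 / 18357.92 = 109.75 mm

x_c = 49.42 mm, y_c = 109.75 mm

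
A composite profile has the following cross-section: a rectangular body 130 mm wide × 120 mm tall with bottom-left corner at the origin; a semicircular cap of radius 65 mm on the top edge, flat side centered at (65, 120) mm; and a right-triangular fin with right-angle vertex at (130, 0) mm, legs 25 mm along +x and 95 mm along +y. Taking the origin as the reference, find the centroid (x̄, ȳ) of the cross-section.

Part | A | x̄ᵢ | ȳᵢ | A·x̄ᵢ | A·ȳᵢ
rectangular body | 15600.00 | 65.00 | 60.00 | 1014000.00 | 936000.00
semicircular top | 6636.61 | 65.00 | 147.59 | 431379.94 | 979477.07
triangular fin | 1187.50 | 138.33 | 31.67 | 164270.83 | 37604.17
Σ | 23424.11 |  |  | 1609650.77 | 1953081.24
x̄ = 1609650.77 / 23424.11 = 68.72 mm
ȳ = 1953081.24 / 23424.11 = 83.38 mm

x̄ = 68.72 mm, ȳ = 83.38 mm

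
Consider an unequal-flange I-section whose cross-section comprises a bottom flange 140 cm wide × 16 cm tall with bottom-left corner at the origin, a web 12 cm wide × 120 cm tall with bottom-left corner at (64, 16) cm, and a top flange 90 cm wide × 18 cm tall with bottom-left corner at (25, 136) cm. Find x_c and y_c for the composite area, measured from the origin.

x_c = 70.00 cm, y_c = 68.35 cm

bottom flange: A = 140 × 16 = 2240.00, centroid at (70.00, 8.00).
web: A = 12 × 120 = 1440.00, centroid at (70.00, 76.00).
top flange: A = 90 × 18 = 1620.00, centroid at (70.00, 145.00).
ΣA = 5300.00 cm²
ΣAx_c = (2240.00)(70.00) + (1440.00)(70.00) + (1620.00)(70.00) = 371000.00 cm³
ΣAy_c = (2240.00)(8.00) + (1440.00)(76.00) + (1620.00)(145.00) = 362260.00 cm³
x_c = 371000.00 / 5300.00 = 70.00 cm
y_c = 362260.00 / 5300.00 = 68.35 cm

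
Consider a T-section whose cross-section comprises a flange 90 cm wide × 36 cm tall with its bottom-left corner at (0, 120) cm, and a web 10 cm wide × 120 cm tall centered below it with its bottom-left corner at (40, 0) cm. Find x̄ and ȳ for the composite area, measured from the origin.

Part | A | x̄ᵢ | ȳᵢ | A·x̄ᵢ | A·ȳᵢ
web | 1200.00 | 45.00 | 60.00 | 54000.00 | 72000.00
flange | 3240.00 | 45.00 | 138.00 | 145800.00 | 447120.00
Σ | 4440.00 |  |  | 199800.00 | 519120.00
x̄ = 199800.00 / 4440.00 = 45.00 cm
ȳ = 519120.00 / 4440.00 = 116.92 cm

x̄ = 45.00 cm, ȳ = 116.92 cm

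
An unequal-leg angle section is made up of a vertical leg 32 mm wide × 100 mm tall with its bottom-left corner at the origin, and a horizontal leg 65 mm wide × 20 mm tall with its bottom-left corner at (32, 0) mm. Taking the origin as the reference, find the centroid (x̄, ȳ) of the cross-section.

vertical leg: A = 32 × 100 = 3200.00, centroid at (16.00, 50.00).
horizontal leg: A = 65 × 20 = 1300.00, centroid at (64.50, 10.00).
ΣA = 4500.00 mm²
ΣAx̄ = (3200.00)(16.00) + (1300.00)(64.50) = 135050.00 mm³
ΣAȳ = (3200.00)(50.00) + (1300.00)(10.00) = 173000.00 mm³
x̄ = 135050.00 / 4500.00 = 30.01 mm
ȳ = 173000.00 / 4500.00 = 38.44 mm

x̄ = 30.01 mm, ȳ = 38.44 mm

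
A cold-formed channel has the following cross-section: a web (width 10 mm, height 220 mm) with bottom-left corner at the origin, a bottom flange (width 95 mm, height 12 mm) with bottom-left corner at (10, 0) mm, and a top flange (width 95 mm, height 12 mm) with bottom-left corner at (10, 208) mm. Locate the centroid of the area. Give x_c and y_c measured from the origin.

Part | A | x̄ᵢ | ȳᵢ | A·x̄ᵢ | A·ȳᵢ
web | 2200.00 | 5.00 | 110.00 | 11000.00 | 242000.00
bottom flange | 1140.00 | 57.50 | 6.00 | 65550.00 | 6840.00
top flange | 1140.00 | 57.50 | 214.00 | 65550.00 | 243960.00
Σ | 4480.00 |  |  | 142100.00 | 492800.00
x_c = 142100.00 / 4480.00 = 31.72 mm
y_c = 492800.00 / 4480.00 = 110.00 mm

x_c = 31.72 mm, y_c = 110.00 mm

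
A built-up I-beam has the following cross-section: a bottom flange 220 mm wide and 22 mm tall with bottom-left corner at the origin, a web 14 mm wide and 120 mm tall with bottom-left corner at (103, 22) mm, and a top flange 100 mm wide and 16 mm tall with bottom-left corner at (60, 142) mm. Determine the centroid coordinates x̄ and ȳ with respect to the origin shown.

bottom flange: A = 220 × 22 = 4840.00, centroid at (110.00, 11.00).
web: A = 14 × 120 = 1680.00, centroid at (110.00, 82.00).
top flange: A = 100 × 16 = 1600.00, centroid at (110.00, 150.00).
ΣA = 8120.00 mm²
ΣAx̄ = (4840.00)(110.00) + (1680.00)(110.00) + (1600.00)(110.00) = 893200.00 mm³
ΣAȳ = (4840.00)(11.00) + (1680.00)(82.00) + (1600.00)(150.00) = 431000.00 mm³
x̄ = 893200.00 / 8120.00 = 110.00 mm
ȳ = 431000.00 / 8120.00 = 53.08 mm

x̄ = 110.00 mm, ȳ = 53.08 mm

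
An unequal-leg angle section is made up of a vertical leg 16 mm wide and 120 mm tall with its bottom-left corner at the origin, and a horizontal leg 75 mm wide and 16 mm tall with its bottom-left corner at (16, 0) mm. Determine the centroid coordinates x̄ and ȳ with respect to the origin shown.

Part | A | x̄ᵢ | ȳᵢ | A·x̄ᵢ | A·ȳᵢ
vertical leg | 1920.00 | 8.00 | 60.00 | 15360.00 | 115200.00
horizontal leg | 1200.00 | 53.50 | 8.00 | 64200.00 | 9600.00
Σ | 3120.00 |  |  | 79560.00 | 124800.00
x̄ = 79560.00 / 3120.00 = 25.50 mm
ȳ = 124800.00 / 3120.00 = 40.00 mm

x̄ = 25.50 mm, ȳ = 40.00 mm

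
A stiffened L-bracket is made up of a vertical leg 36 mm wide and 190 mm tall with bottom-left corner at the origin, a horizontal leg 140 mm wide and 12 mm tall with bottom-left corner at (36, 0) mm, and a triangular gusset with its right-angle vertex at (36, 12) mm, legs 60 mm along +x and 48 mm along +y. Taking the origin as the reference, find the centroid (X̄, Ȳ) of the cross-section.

vertical leg: A = 36 × 190 = 6840.00, centroid at (18.00, 95.00).
horizontal leg: A = 140 × 12 = 1680.00, centroid at (106.00, 6.00).
gusset: A = ½·60·48 = 1440.00, centroid at (56.00, 28.00).
ΣA = 9960.00 mm², ΣAX̄ = 381840.00 mm³, ΣAȲ = 700200.00 mm³.
X̄ = 381840.00/9960.00 = 38.34 mm; Ȳ = 700200.00/9960.00 = 70.30 mm.

X̄ = 38.34 mm, Ȳ = 70.30 mm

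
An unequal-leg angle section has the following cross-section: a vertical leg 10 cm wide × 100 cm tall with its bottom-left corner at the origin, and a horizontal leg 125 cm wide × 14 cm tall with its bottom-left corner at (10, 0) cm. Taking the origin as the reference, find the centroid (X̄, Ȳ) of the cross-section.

X̄ = 47.95 cm, Ȳ = 22.64 cm

Part | A | x̄ᵢ | ȳᵢ | A·x̄ᵢ | A·ȳᵢ
vertical leg | 1000.00 | 5.00 | 50.00 | 5000.00 | 50000.00
horizontal leg | 1750.00 | 72.50 | 7.00 | 126875.00 | 12250.00
Σ | 2750.00 |  |  | 131875.00 | 62250.00
X̄ = 131875.00 / 2750.00 = 47.95 cm
Ȳ = 62250.00 / 2750.00 = 22.64 cm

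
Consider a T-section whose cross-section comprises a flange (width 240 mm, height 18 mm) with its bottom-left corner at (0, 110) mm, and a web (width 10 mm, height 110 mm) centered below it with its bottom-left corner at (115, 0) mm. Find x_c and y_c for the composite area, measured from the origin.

Part | A | x̄ᵢ | ȳᵢ | A·x̄ᵢ | A·ȳᵢ
web | 1100.00 | 120.00 | 55.00 | 132000.00 | 60500.00
flange | 4320.00 | 120.00 | 119.00 | 518400.00 | 514080.00
Σ | 5420.00 |  |  | 650400.00 | 574580.00
x_c = 650400.00 / 5420.00 = 120.00 mm
y_c = 574580.00 / 5420.00 = 106.01 mm

x_c = 120.00 mm, y_c = 106.01 mm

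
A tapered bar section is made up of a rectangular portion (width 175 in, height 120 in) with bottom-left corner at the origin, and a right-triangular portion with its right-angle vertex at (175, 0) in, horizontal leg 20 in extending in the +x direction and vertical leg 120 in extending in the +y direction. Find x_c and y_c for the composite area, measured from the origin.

rectangular portion: A = 175 × 120 = 21000.00, centroid at (87.50, 60.00).
triangular portion: A = ½·20·120 = 1200.00, centroid at (181.67, 40.00).
ΣA = 22200.00 in²
ΣAx_c = (21000.00)(87.50) + (1200.00)(181.67) = 2055500.00 in³
ΣAy_c = (21000.00)(60.00) + (1200.00)(40.00) = 1308000.00 in³
x_c = 2055500.00 / 22200.00 = 92.59 in
y_c = 1308000.00 / 22200.00 = 58.92 in

x_c = 92.59 in, y_c = 58.92 in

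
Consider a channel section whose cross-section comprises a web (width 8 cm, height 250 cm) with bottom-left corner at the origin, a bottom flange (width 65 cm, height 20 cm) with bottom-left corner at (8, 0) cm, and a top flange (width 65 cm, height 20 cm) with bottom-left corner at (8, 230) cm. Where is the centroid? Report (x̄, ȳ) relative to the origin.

Part | A | x̄ᵢ | ȳᵢ | A·x̄ᵢ | A·ȳᵢ
web | 2000.00 | 4.00 | 125.00 | 8000.00 | 250000.00
bottom flange | 1300.00 | 40.50 | 10.00 | 52650.00 | 13000.00
top flange | 1300.00 | 40.50 | 240.00 | 52650.00 | 312000.00
Σ | 4600.00 |  |  | 113300.00 | 575000.00
x̄ = 113300.00 / 4600.00 = 24.63 cm
ȳ = 575000.00 / 4600.00 = 125.00 cm

x̄ = 24.63 cm, ȳ = 125.00 cm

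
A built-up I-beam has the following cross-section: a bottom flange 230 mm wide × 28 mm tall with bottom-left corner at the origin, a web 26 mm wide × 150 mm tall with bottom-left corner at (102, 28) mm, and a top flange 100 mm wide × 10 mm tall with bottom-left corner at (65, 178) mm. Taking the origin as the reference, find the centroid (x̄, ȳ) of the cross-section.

x̄ = 115.00 mm, ȳ = 59.51 mm

bottom flange: A = 230 × 28 = 6440.00, centroid at (115.00, 14.00).
web: A = 26 × 150 = 3900.00, centroid at (115.00, 103.00).
top flange: A = 100 × 10 = 1000.00, centroid at (115.00, 183.00).
ΣA = 11340.00 mm², ΣAx̄ = 1304100.00 mm³, ΣAȳ = 674860.00 mm³.
x̄ = 1304100.00/11340.00 = 115.00 mm; ȳ = 674860.00/11340.00 = 59.51 mm.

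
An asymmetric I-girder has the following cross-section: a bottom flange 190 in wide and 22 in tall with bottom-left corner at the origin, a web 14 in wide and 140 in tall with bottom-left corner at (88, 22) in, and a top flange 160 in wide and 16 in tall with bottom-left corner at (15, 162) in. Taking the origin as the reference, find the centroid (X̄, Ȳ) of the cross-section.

X̄ = 95.00 in, Ȳ = 76.03 in

bottom flange: A = 190 × 22 = 4180.00, centroid at (95.00, 11.00).
web: A = 14 × 140 = 1960.00, centroid at (95.00, 92.00).
top flange: A = 160 × 16 = 2560.00, centroid at (95.00, 170.00).
ΣA = 8700.00 in², ΣAX̄ = 826500.00 in³, ΣAȲ = 661500.00 in³.
X̄ = 826500.00/8700.00 = 95.00 in; Ȳ = 661500.00/8700.00 = 76.03 in.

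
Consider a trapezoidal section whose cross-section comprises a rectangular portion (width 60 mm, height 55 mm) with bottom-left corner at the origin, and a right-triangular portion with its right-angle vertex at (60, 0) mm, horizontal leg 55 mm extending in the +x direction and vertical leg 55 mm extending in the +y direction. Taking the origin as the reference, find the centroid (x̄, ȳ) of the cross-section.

Part | A | x̄ᵢ | ȳᵢ | A·x̄ᵢ | A·ȳᵢ
rectangular portion | 3300.00 | 30.00 | 27.50 | 99000.00 | 90750.00
triangular portion | 1512.50 | 78.33 | 18.33 | 118479.17 | 27729.17
Σ | 4812.50 |  |  | 217479.17 | 118479.17
x̄ = 217479.17 / 4812.50 = 45.19 mm
ȳ = 118479.17 / 4812.50 = 24.62 mm

x̄ = 45.19 mm, ȳ = 24.62 mm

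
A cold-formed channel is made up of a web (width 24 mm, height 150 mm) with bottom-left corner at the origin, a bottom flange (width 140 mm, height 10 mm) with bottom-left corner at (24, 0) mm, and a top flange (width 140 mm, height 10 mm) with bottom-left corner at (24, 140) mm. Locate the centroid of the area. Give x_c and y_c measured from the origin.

x_c = 47.88 mm, y_c = 75.00 mm

web: A = 24 × 150 = 3600.00, centroid at (12.00, 75.00).
bottom flange: A = 140 × 10 = 1400.00, centroid at (94.00, 5.00).
top flange: A = 140 × 10 = 1400.00, centroid at (94.00, 145.00).
ΣA = 6400.00 mm², ΣAx_c = 306400.00 mm³, ΣAy_c = 480000.00 mm³.
x_c = 306400.00/6400.00 = 47.88 mm; y_c = 480000.00/6400.00 = 75.00 mm.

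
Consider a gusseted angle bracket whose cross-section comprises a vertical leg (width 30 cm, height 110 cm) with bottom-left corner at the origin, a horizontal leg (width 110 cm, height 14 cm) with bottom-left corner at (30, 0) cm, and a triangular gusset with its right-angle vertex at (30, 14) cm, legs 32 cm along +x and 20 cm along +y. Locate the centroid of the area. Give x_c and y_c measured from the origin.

Part | A | x̄ᵢ | ȳᵢ | A·x̄ᵢ | A·ȳᵢ
vertical leg | 3300.00 | 15.00 | 55.00 | 49500.00 | 181500.00
horizontal leg | 1540.00 | 85.00 | 7.00 | 130900.00 | 10780.00
gusset | 320.00 | 40.67 | 20.67 | 13013.33 | 6613.33
Σ | 5160.00 |  |  | 193413.33 | 198893.33
x_c = 193413.33 / 5160.00 = 37.48 cm
y_c = 198893.33 / 5160.00 = 38.55 cm

x_c = 37.48 cm, y_c = 38.55 cm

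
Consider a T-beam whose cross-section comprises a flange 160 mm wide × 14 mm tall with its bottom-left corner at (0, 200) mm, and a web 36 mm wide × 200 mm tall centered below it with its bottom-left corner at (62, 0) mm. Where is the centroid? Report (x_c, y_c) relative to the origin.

x_c = 80.00 mm, y_c = 125.39 mm

web: A = 36 × 200 = 7200.00, centroid at (80.00, 100.00).
flange: A = 160 × 14 = 2240.00, centroid at (80.00, 207.00).
ΣA = 9440.00 mm²
ΣAx_c = (7200.00)(80.00) + (2240.00)(80.00) = 755200.00 mm³
ΣAy_c = (7200.00)(100.00) + (2240.00)(207.00) = 1183680.00 mm³
x_c = 755200.00 / 9440.00 = 80.00 mm
y_c = 1183680.00 / 9440.00 = 125.39 mm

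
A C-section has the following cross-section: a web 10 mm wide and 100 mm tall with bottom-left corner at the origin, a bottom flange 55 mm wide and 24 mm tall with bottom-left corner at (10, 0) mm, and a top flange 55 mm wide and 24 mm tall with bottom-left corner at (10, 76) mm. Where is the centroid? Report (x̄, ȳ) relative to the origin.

x̄ = 28.57 mm, ȳ = 50.00 mm

web: A = 10 × 100 = 1000.00, centroid at (5.00, 50.00).
bottom flange: A = 55 × 24 = 1320.00, centroid at (37.50, 12.00).
top flange: A = 55 × 24 = 1320.00, centroid at (37.50, 88.00).
ΣA = 3640.00 mm²
ΣAx̄ = (1000.00)(5.00) + (1320.00)(37.50) + (1320.00)(37.50) = 104000.00 mm³
ΣAȳ = (1000.00)(50.00) + (1320.00)(12.00) + (1320.00)(88.00) = 182000.00 mm³
x̄ = 104000.00 / 3640.00 = 28.57 mm
ȳ = 182000.00 / 3640.00 = 50.00 mm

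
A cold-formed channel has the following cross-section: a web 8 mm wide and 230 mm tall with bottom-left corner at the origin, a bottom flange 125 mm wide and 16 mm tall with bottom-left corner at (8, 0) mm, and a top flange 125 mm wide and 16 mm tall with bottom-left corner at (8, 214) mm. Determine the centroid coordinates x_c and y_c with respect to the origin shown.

web: A = 8 × 230 = 1840.00, centroid at (4.00, 115.00).
bottom flange: A = 125 × 16 = 2000.00, centroid at (70.50, 8.00).
top flange: A = 125 × 16 = 2000.00, centroid at (70.50, 222.00).
ΣA = 5840.00 mm²
ΣAx_c = (1840.00)(4.00) + (2000.00)(70.50) + (2000.00)(70.50) = 289360.00 mm³
ΣAy_c = (1840.00)(115.00) + (2000.00)(8.00) + (2000.00)(222.00) = 671600.00 mm³
x_c = 289360.00 / 5840.00 = 49.55 mm
y_c = 671600.00 / 5840.00 = 115.00 mm

x_c = 49.55 mm, y_c = 115.00 mm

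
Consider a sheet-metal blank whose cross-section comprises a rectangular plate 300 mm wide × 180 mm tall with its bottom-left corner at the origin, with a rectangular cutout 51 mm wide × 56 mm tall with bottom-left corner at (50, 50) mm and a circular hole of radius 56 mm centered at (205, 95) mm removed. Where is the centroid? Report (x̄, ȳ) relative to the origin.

x̄ = 142.03 mm, ȳ = 89.64 mm

plate: A = 300 × 180 = 54000.00, centroid at (150.00, 90.00).
hole 1: A = −(51 × 56) = -2856.00, centroid at (75.50, 78.00).
hole 2: A = −π·56² = -9852.03, centroid at (205.00, 95.00).
ΣA = 41291.97 mm²
ΣAx̄ = (54000.00)(150.00) + (-2856.00)(75.50) + (-9852.03)(205.00) = 5864704.91 mm³
ΣAȳ = (54000.00)(90.00) + (-2856.00)(78.00) + (-9852.03)(95.00) = 3701288.72 mm³
x̄ = 5864704.91 / 41291.97 = 142.03 mm
ȳ = 3701288.72 / 41291.97 = 89.64 mm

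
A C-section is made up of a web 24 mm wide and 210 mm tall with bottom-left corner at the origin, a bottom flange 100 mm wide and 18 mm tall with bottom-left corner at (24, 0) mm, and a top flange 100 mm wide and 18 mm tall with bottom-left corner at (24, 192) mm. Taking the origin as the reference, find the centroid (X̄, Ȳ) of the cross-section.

web: A = 24 × 210 = 5040.00, centroid at (12.00, 105.00).
bottom flange: A = 100 × 18 = 1800.00, centroid at (74.00, 9.00).
top flange: A = 100 × 18 = 1800.00, centroid at (74.00, 201.00).
ΣA = 8640.00 mm²
ΣAX̄ = (5040.00)(12.00) + (1800.00)(74.00) + (1800.00)(74.00) = 326880.00 mm³
ΣAȲ = (5040.00)(105.00) + (1800.00)(9.00) + (1800.00)(201.00) = 907200.00 mm³
X̄ = 326880.00 / 8640.00 = 37.83 mm
Ȳ = 907200.00 / 8640.00 = 105.00 mm

X̄ = 37.83 mm, Ȳ = 105.00 mm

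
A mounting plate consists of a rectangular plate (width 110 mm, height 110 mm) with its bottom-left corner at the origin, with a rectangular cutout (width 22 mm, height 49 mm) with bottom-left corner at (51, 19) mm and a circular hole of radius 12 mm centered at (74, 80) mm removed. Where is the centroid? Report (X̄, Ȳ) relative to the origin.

plate: A = 110 × 110 = 12100.00, centroid at (55.00, 55.00).
hole 1: A = −(22 × 49) = -1078.00, centroid at (62.00, 43.50).
hole 2: A = −π·12² = -452.39, centroid at (74.00, 80.00).
ΣA = 10569.61 mm²
ΣAX̄ = (12100.00)(55.00) + (-1078.00)(62.00) + (-452.39)(74.00) = 565187.19 mm³
ΣAȲ = (12100.00)(55.00) + (-1078.00)(43.50) + (-452.39)(80.00) = 582415.85 mm³
X̄ = 565187.19 / 10569.61 = 53.47 mm
Ȳ = 582415.85 / 10569.61 = 55.10 mm

X̄ = 53.47 mm, Ȳ = 55.10 mm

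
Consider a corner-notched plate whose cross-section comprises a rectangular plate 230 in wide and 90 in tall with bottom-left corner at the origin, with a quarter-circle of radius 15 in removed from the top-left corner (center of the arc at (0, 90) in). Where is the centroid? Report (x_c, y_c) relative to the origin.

plate: A = 230 × 90 = 20700.00, centroid at (115.00, 45.00).
removed quarter-circle: A = −¼π·15² = -176.71, centroid at (6.37, 83.63).
ΣA = 20523.29 in²
ΣAx_c = (20700.00)(115.00) + (-176.71)(6.37) = 2379375.00 in³
ΣAy_c = (20700.00)(45.00) + (-176.71)(83.63) = 916720.69 in³
x_c = 2379375.00 / 20523.29 = 115.94 in
y_c = 916720.69 / 20523.29 = 44.67 in

x_c = 115.94 in, y_c = 44.67 in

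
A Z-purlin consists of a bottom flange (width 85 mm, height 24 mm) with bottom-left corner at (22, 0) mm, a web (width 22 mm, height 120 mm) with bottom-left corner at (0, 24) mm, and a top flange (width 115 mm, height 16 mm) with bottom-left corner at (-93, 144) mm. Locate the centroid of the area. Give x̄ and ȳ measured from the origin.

Part | A | x̄ᵢ | ȳᵢ | A·x̄ᵢ | A·ȳᵢ
bottom flange | 2040.00 | 64.50 | 12.00 | 131580.00 | 24480.00
web | 2640.00 | 11.00 | 84.00 | 29040.00 | 221760.00
top flange | 1840.00 | -35.50 | 152.00 | -65320.00 | 279680.00
Σ | 6520.00 |  |  | 95300.00 | 525920.00
x̄ = 95300.00 / 6520.00 = 14.62 mm
ȳ = 525920.00 / 6520.00 = 80.66 mm

x̄ = 14.62 mm, ȳ = 80.66 mm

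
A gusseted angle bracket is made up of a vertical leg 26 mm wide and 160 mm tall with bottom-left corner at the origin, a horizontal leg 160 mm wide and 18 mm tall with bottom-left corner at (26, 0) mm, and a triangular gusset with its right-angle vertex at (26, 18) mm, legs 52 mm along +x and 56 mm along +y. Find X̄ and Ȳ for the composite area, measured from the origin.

vertical leg: A = 26 × 160 = 4160.00, centroid at (13.00, 80.00).
horizontal leg: A = 160 × 18 = 2880.00, centroid at (106.00, 9.00).
gusset: A = ½·52·56 = 1456.00, centroid at (43.33, 36.67).
ΣA = 8496.00 mm², ΣAX̄ = 422453.33 mm³, ΣAȲ = 412106.67 mm³.
X̄ = 422453.33/8496.00 = 49.72 mm; Ȳ = 412106.67/8496.00 = 48.51 mm.

X̄ = 49.72 mm, Ȳ = 48.51 mm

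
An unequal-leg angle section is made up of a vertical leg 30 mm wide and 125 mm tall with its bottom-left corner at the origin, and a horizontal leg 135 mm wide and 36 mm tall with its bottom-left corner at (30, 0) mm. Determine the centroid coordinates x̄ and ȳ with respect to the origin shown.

x̄ = 61.57 mm, ȳ = 37.38 mm

vertical leg: A = 30 × 125 = 3750.00, centroid at (15.00, 62.50).
horizontal leg: A = 135 × 36 = 4860.00, centroid at (97.50, 18.00).
ΣA = 8610.00 mm², ΣAx̄ = 530100.00 mm³, ΣAȳ = 321855.00 mm³.
x̄ = 530100.00/8610.00 = 61.57 mm; ȳ = 321855.00/8610.00 = 37.38 mm.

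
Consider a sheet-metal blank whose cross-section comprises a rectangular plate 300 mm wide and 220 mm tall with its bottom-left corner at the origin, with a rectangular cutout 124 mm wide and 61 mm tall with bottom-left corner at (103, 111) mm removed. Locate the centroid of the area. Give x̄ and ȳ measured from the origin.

plate: A = 300 × 220 = 66000.00, centroid at (150.00, 110.00).
hole: A = −(124 × 61) = -7564.00, centroid at (165.00, 141.50).
ΣA = 58436.00 mm², ΣAx̄ = 8651940.00 mm³, ΣAȳ = 6189694.00 mm³.
x̄ = 8651940.00/58436.00 = 148.06 mm; ȳ = 6189694.00/58436.00 = 105.92 mm.

x̄ = 148.06 mm, ȳ = 105.92 mm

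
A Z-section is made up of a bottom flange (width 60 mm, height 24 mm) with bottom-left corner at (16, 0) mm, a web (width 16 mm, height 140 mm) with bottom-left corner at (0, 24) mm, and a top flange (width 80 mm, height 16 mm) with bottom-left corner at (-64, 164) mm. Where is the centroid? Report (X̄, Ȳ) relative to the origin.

X̄ = 10.77 mm, Ȳ = 90.32 mm

bottom flange: A = 60 × 24 = 1440.00, centroid at (46.00, 12.00).
web: A = 16 × 140 = 2240.00, centroid at (8.00, 94.00).
top flange: A = 80 × 16 = 1280.00, centroid at (-24.00, 172.00).
ΣA = 4960.00 mm², ΣAX̄ = 53440.00 mm³, ΣAȲ = 448000.00 mm³.
X̄ = 53440.00/4960.00 = 10.77 mm; Ȳ = 448000.00/4960.00 = 90.32 mm.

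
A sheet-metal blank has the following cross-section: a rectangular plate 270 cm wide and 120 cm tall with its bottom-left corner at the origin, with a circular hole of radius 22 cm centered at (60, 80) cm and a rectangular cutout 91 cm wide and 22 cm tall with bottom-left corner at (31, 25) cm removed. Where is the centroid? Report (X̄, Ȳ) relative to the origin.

X̄ = 143.00 cm, Ȳ = 60.61 cm

plate: A = 270 × 120 = 32400.00, centroid at (135.00, 60.00).
hole 1: A = −π·22² = -1520.53, centroid at (60.00, 80.00).
hole 2: A = −(91 × 22) = -2002.00, centroid at (76.50, 36.00).
ΣA = 28877.47 cm²
ΣAX̄ = (32400.00)(135.00) + (-1520.53)(60.00) + (-2002.00)(76.50) = 4129615.15 cm³
ΣAȲ = (32400.00)(60.00) + (-1520.53)(80.00) + (-2002.00)(36.00) = 1750285.53 cm³
X̄ = 4129615.15 / 28877.47 = 143.00 cm
Ȳ = 1750285.53 / 28877.47 = 60.61 cm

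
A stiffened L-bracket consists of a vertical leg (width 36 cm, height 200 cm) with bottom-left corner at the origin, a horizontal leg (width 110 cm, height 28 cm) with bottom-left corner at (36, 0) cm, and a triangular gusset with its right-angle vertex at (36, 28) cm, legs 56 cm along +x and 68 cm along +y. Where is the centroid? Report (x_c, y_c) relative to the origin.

vertical leg: A = 36 × 200 = 7200.00, centroid at (18.00, 100.00).
horizontal leg: A = 110 × 28 = 3080.00, centroid at (91.00, 14.00).
gusset: A = ½·56·68 = 1904.00, centroid at (54.67, 50.67).
ΣA = 12184.00 cm², ΣAx_c = 513965.33 cm³, ΣAy_c = 859589.33 cm³.
x_c = 513965.33/12184.00 = 42.18 cm; y_c = 859589.33/12184.00 = 70.55 cm.

x_c = 42.18 cm, y_c = 70.55 cm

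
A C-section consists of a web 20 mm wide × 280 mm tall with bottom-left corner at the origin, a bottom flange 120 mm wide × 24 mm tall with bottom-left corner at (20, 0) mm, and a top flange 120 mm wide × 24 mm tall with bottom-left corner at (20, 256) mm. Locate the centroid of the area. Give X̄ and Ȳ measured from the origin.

web: A = 20 × 280 = 5600.00, centroid at (10.00, 140.00).
bottom flange: A = 120 × 24 = 2880.00, centroid at (80.00, 12.00).
top flange: A = 120 × 24 = 2880.00, centroid at (80.00, 268.00).
ΣA = 11360.00 mm², ΣAX̄ = 516800.00 mm³, ΣAȲ = 1590400.00 mm³.
X̄ = 516800.00/11360.00 = 45.49 mm; Ȳ = 1590400.00/11360.00 = 140.00 mm.

X̄ = 45.49 mm, Ȳ = 140.00 mm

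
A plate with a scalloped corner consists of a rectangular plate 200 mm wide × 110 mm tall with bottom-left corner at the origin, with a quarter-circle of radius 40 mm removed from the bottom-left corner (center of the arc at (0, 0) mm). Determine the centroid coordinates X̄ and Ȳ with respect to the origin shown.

Part | A | x̄ᵢ | ȳᵢ | A·x̄ᵢ | A·ȳᵢ
plate | 22000.00 | 100.00 | 55.00 | 2200000.00 | 1210000.00
removed quarter-circle | -1256.64 | 16.98 | 16.98 | -21333.33 | -21333.33
Σ | 20743.36 |  |  | 2178666.67 | 1188666.67
X̄ = 2178666.67 / 20743.36 = 105.03 mm
Ȳ = 1188666.67 / 20743.36 = 57.30 mm

X̄ = 105.03 mm, Ȳ = 57.30 mm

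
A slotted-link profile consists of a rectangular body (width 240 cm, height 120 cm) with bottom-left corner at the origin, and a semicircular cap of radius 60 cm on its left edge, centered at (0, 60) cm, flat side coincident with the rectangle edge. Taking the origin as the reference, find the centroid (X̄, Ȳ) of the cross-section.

Part | A | x̄ᵢ | ȳᵢ | A·x̄ᵢ | A·ȳᵢ
rectangular body | 28800.00 | 120.00 | 60.00 | 3456000.00 | 1728000.00
semicircular end | 5654.87 | -25.46 | 60.00 | -144000.00 | 339292.01
Σ | 34454.87 |  |  | 3312000.00 | 2067292.01
X̄ = 3312000.00 / 34454.87 = 96.13 cm
Ȳ = 2067292.01 / 34454.87 = 60.00 cm

X̄ = 96.13 cm, Ȳ = 60.00 cm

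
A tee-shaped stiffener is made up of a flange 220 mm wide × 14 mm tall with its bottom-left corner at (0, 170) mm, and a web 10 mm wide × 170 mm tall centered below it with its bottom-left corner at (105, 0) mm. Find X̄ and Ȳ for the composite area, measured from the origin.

Part | A | x̄ᵢ | ȳᵢ | A·x̄ᵢ | A·ȳᵢ
web | 1700.00 | 110.00 | 85.00 | 187000.00 | 144500.00
flange | 3080.00 | 110.00 | 177.00 | 338800.00 | 545160.00
Σ | 4780.00 |  |  | 525800.00 | 689660.00
X̄ = 525800.00 / 4780.00 = 110.00 mm
Ȳ = 689660.00 / 4780.00 = 144.28 mm

X̄ = 110.00 mm, Ȳ = 144.28 mm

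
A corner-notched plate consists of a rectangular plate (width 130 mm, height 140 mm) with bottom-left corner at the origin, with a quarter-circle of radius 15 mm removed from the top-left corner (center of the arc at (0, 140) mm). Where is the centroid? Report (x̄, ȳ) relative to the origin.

x̄ = 65.57 mm, ȳ = 69.38 mm

Part | A | x̄ᵢ | ȳᵢ | A·x̄ᵢ | A·ȳᵢ
plate | 18200.00 | 65.00 | 70.00 | 1183000.00 | 1274000.00
removed quarter-circle | -176.71 | 6.37 | 133.63 | -1125.00 | -23615.04
Σ | 18023.29 |  |  | 1181875.00 | 1250384.96
x̄ = 1181875.00 / 18023.29 = 65.57 mm
ȳ = 1250384.96 / 18023.29 = 69.38 mm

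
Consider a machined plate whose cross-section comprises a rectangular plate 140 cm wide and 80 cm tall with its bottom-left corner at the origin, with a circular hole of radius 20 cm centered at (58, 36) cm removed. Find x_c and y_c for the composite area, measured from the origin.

plate: A = 140 × 80 = 11200.00, centroid at (70.00, 40.00).
hole: A = −π·20² = -1256.64, centroid at (58.00, 36.00).
ΣA = 9943.36 cm²
ΣAx_c = (11200.00)(70.00) + (-1256.64)(58.00) = 711115.05 cm³
ΣAy_c = (11200.00)(40.00) + (-1256.64)(36.00) = 402761.07 cm³
x_c = 711115.05 / 9943.36 = 71.52 cm
y_c = 402761.07 / 9943.36 = 40.51 cm

x_c = 71.52 cm, y_c = 40.51 cm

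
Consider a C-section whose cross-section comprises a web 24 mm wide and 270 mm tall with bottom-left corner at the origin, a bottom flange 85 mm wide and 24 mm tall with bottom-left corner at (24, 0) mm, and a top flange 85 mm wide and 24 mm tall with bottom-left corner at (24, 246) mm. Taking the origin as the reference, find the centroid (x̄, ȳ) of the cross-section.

web: A = 24 × 270 = 6480.00, centroid at (12.00, 135.00).
bottom flange: A = 85 × 24 = 2040.00, centroid at (66.50, 12.00).
top flange: A = 85 × 24 = 2040.00, centroid at (66.50, 258.00).
ΣA = 10560.00 mm²
ΣAx̄ = (6480.00)(12.00) + (2040.00)(66.50) + (2040.00)(66.50) = 349080.00 mm³
ΣAȳ = (6480.00)(135.00) + (2040.00)(12.00) + (2040.00)(258.00) = 1425600.00 mm³
x̄ = 349080.00 / 10560.00 = 33.06 mm
ȳ = 1425600.00 / 10560.00 = 135.00 mm

x̄ = 33.06 mm, ȳ = 135.00 mm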